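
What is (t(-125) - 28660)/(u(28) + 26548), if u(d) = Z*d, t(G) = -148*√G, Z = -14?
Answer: -7165/6539 - 185*I*√5/6539 ≈ -1.0957 - 0.063262*I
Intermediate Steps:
u(d) = -14*d
(t(-125) - 28660)/(u(28) + 26548) = (-740*I*√5 - 28660)/(-14*28 + 26548) = (-740*I*√5 - 28660)/(-392 + 26548) = (-740*I*√5 - 28660)/26156 = (-28660 - 740*I*√5)*(1/26156) = -7165/6539 - 185*I*√5/6539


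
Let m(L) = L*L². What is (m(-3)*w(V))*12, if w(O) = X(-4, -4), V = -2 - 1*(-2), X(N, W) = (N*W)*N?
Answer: 20736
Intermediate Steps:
m(L) = L³
X(N, W) = W*N²
V = 0 (V = -2 + 2 = 0)
w(O) = -64 (w(O) = -4*(-4)² = -4*16 = -64)
(m(-3)*w(V))*12 = ((-3)³*(-64))*12 = -27*(-64)*12 = 1728*12 = 20736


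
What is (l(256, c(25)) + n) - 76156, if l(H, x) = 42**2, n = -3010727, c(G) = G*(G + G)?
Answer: -3085119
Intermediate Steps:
c(G) = 2*G**2 (c(G) = G*(2*G) = 2*G**2)
l(H, x) = 1764
(l(256, c(25)) + n) - 76156 = (1764 - 3010727) - 76156 = -3008963 - 76156 = -3085119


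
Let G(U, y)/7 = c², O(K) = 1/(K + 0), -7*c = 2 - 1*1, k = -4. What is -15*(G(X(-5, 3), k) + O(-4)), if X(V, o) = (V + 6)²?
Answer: 45/28 ≈ 1.6071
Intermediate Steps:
c = -⅐ (c = -(2 - 1*1)/7 = -(2 - 1)/7 = -⅐*1 = -⅐ ≈ -0.14286)
O(K) = 1/K
X(V, o) = (6 + V)²
G(U, y) = ⅐ (G(U, y) = 7*(-⅐)² = 7*(1/49) = ⅐)
-15*(G(X(-5, 3), k) + O(-4)) = -15*(⅐ + 1/(-4)) = -15*(⅐ - ¼) = -15*(-3/28) = 45/28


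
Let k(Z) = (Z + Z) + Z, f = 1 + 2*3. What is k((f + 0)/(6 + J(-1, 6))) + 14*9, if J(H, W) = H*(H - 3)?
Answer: 1281/10 ≈ 128.10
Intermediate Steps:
J(H, W) = H*(-3 + H)
f = 7 (f = 1 + 6 = 7)
k(Z) = 3*Z (k(Z) = 2*Z + Z = 3*Z)
k((f + 0)/(6 + J(-1, 6))) + 14*9 = 3*((7 + 0)/(6 - (-3 - 1))) + 14*9 = 3*(7/(6 - 1*(-4))) + 126 = 3*(7/(6 + 4)) + 126 = 3*(7/10) + 126 = 21/10 + 126 = 1281/10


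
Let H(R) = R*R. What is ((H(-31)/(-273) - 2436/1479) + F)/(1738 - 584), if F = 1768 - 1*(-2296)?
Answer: 18837043/5355714 ≈ 3.5172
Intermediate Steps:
H(R) = R²
F = 4064 (F = 1768 + 2296 = 4064)
((H(-31)/(-273) - 2436/1479) + F)/(1738 - 584) = (((-31)²/(-273) - 2436/1479) + 4064)/(1738 - 584) = ((961*(-1/273) - 2436*1/1479) + 4064)/1154 = ((-961/273 - 28/17) + 4064)*(1/1154) = (-23981/4641 + 4064)*(1/1154) = (18837043/4641)*(1/1154) = 18837043/5355714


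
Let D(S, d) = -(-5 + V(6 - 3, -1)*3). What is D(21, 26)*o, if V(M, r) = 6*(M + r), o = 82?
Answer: -2542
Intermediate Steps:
V(M, r) = 6*M + 6*r
D(S, d) = -31 (D(S, d) = -(-5 + (6*(6 - 3) + 6*(-1))*3) = -(-5 + (6*3 - 6)*3) = -(-5 + (18 - 6)*3) = -(-5 + 12*3) = -(-5 + 36) = -1*31 = -31)
D(21, 26)*o = -31*82 = -2542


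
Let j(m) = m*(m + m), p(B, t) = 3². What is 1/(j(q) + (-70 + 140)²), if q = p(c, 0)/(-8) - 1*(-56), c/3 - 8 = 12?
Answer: 32/349521 ≈ 9.1554e-5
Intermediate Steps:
c = 60 (c = 24 + 3*12 = 24 + 36 = 60)
p(B, t) = 9
q = 439/8 (q = 9/(-8) - 1*(-56) = 9*(-⅛) + 56 = -9/8 + 56 = 439/8 ≈ 54.875)
j(m) = 2*m² (j(m) = m*(2*m) = 2*m²)
1/(j(q) + (-70 + 140)²) = 1/(2*(439/8)² + (-70 + 140)²) = 1/(2*(192721/64) + 70²) = 1/(192721/32 + 4900) = 1/(349521/32) = 32/349521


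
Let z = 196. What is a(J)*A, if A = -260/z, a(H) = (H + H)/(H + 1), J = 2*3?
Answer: -780/343 ≈ -2.2741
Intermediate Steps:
J = 6
a(H) = 2*H/(1 + H) (a(H) = (2*H)/(1 + H) = 2*H/(1 + H))
A = -65/49 (A = -260/196 = -260*1/196 = -65/49 ≈ -1.3265)
a(J)*A = (2*6/(1 + 6))*(-65/49) = (2*6/7)*(-65/49) = (2*6*(⅐))*(-65/49) = (12/7)*(-65/49) = -780/343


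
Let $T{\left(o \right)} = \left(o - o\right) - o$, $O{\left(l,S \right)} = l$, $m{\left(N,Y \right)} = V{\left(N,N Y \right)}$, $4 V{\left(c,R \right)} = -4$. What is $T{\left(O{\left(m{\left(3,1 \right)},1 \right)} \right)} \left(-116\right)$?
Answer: $-116$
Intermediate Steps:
$V{\left(c,R \right)} = -1$ ($V{\left(c,R \right)} = \frac{1}{4} \left(-4\right) = -1$)
$m{\left(N,Y \right)} = -1$
$T{\left(o \right)} = - o$ ($T{\left(o \right)} = 0 - o = - o$)
$T{\left(O{\left(m{\left(3,1 \right)},1 \right)} \right)} \left(-116\right) = \left(-1\right) \left(-1\right) \left(-116\right) = 1 \left(-116\right) = -116$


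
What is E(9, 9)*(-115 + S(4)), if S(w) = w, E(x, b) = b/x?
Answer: -111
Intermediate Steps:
E(9, 9)*(-115 + S(4)) = (9/9)*(-115 + 4) = (9*(⅑))*(-111) = 1*(-111) = -111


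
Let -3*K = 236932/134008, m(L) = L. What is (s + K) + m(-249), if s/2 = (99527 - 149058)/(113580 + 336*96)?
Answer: -152845228756/610724709 ≈ -250.27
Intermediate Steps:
K = -59233/100506 (K = -236932/(3*134008) = -1/3*59233/33502 = -59233/100506 ≈ -0.58935)
s = -49531/72918 (s = 2*((99527 - 149058)/(113580 + 336*96)) = 2*(-49531/(113580 + 32256)) = 2*(-49531/145836) = -49531/72918 ≈ -0.67927)
(s + K) + m(-249) = (-49531/72918 - 59233/100506) - 249 = -774776215/610724709 - 249 = -152845228756/610724709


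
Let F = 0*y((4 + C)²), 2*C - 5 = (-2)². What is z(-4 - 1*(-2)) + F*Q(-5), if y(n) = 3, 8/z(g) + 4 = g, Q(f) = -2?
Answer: -4/3 ≈ -1.3333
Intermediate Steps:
C = 9/2 (C = 5/2 + (½)*(-2)² = 5/2 + (½)*4 = 5/2 + 2 = 9/2 ≈ 4.5000)
z(g) = 8/(-4 + g)
F = 0 (F = 0*3 = 0)
z(-4 - 1*(-2)) + F*Q(-5) = 8/(-4 + (-4 - 1*(-2))) + 0*(-2) = 8/(-4 + (-4 + 2)) + 0 = 8/(-4 - 2) + 0 = 8/(-6) + 0 = 8*(-⅙) + 0 = -4/3 + 0 = -4/3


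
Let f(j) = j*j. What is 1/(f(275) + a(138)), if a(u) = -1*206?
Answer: 1/75419 ≈ 1.3259e-5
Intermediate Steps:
a(u) = -206
f(j) = j**2
1/(f(275) + a(138)) = 1/(275**2 - 206) = 1/(75625 - 206) = 1/75419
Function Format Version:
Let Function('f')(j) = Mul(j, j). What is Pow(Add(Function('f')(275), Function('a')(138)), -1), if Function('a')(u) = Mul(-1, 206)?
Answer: Rational(1, 75419) ≈ 1.3259e-5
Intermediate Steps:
Function('a')(u) = -206
Function('f')(j) = Pow(j, 2)
Pow(Add(Function('f')(275), Function('a')(138)), -1) = Pow(Add(Pow(275, 2), -206), -1) = Pow(Add(75625, -206), -1) = Pow(75419, -1) = Rational(1, 75419)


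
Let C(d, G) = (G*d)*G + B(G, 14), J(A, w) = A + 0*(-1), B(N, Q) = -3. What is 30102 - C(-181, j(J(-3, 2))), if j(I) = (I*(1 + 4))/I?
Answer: 34630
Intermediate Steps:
J(A, w) = A (J(A, w) = A + 0 = A)
j(I) = 5 (j(I) = (I*5)/I = (5*I)/I = 5)
C(d, G) = -3 + d*G² (C(d, G) = (G*d)*G - 3 = d*G² - 3 = -3 + d*G²)
30102 - C(-181, j(J(-3, 2))) = 30102 - (-3 - 181*5²) = 30102 - (-3 - 181*25) = 30102 - (-3 - 4525) = 30102 - 1*(-4528) = 30102 + 4528 = 34630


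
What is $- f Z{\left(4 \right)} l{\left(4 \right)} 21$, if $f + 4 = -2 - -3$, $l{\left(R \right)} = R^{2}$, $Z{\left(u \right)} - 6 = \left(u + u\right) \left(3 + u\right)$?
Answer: $62496$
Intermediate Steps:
$Z{\left(u \right)} = 6 + 2 u \left(3 + u\right)$ ($Z{\left(u \right)} = 6 + \left(u + u\right) \left(3 + u\right) = 6 + 2 u \left(3 + u\right)$)
$f = -3$ ($f = -4 - -1 = -4 + \left(-2 + 3\right) = -4 + 1 = -3$)
$- f Z{\left(4 \right)} l{\left(4 \right)} 21 = \left(-1\right) \left(-3\right) \left(6 + 2 \cdot 4^{2} + 6 \cdot 4\right) 4^{2} \cdot 21 = 3 \left(6 + 2 \cdot 16 + 24\right) 16 \cdot 21 = 3 \left(6 + 32 + 24\right) 16 \cdot 21 = 3 \cdot 62 \cdot 16 \cdot 21 = 186 \cdot 16 \cdot 21 = 2976 \cdot 21 = 62496$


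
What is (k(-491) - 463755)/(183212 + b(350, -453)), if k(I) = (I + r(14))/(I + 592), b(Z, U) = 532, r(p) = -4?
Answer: -7806625/3093024 ≈ -2.5239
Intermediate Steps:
k(I) = (-4 + I)/(592 + I) (k(I) = (I - 4)/(I + 592) = (-4 + I)/(592 + I))
(k(-491) - 463755)/(183212 + b(350, -453)) = ((-4 - 491)/(592 - 491) - 463755)/(183212 + 532) = (-495/101 - 463755)/183744 = ((1/101)*(-495) - 463755)*(1/183744) = (-495/101 - 463755)*(1/183744) = -46839750/101*1/183744 = -7806625/3093024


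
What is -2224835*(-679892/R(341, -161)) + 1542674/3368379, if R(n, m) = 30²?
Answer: 12131357463846239/7217955 ≈ 1.6807e+9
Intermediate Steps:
R(n, m) = 900
-2224835*(-679892/R(341, -161)) + 1542674/3368379 = -2224835/(900/(-679892)) + 1542674/3368379 = -2224835/(900*(-1/679892)) + 1542674*(1/3368379) = -2224835/(-225/169973) + 220382/481197 = -2224835*(-169973/225) + 220382/481197 = 75632375891/45 + 220382/481197 = 12131357463846239/7217955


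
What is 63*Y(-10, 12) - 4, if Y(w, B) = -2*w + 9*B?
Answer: 8060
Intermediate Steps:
63*Y(-10, 12) - 4 = 63*(-2*(-10) + 9*12) - 4 = 63*(20 + 108) - 4 = 63*128 - 4 = 8064 - 4 = 8060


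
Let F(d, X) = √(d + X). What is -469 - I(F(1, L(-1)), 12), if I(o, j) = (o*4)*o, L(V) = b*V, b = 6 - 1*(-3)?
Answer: -437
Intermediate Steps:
b = 9 (b = 6 + 3 = 9)
L(V) = 9*V
F(d, X) = √(X + d)
I(o, j) = 4*o² (I(o, j) = (4*o)*o = 4*o²)
-469 - I(F(1, L(-1)), 12) = -469 - 4*(√(9*(-1) + 1))² = -469 - 4*(√(-9 + 1))² = -469 - 4*(√(-8))² = -469 - 4*(2*I*√2)² = -469 - 4*(-8) = -469 - 1*(-32) = -469 + 32 = -437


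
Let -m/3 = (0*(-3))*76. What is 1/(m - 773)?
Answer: -1/773 ≈ -0.0012937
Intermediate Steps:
m = 0 (m = -3*0*(-3)*76 = -0*76 = -3*0 = 0)
1/(m - 773) = 1/(0 - 773) = 1/(-773) = -1/773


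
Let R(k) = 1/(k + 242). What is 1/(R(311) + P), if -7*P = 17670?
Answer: -553/1395929 ≈ -0.00039615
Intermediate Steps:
P = -17670/7 (P = -⅐*17670 = -17670/7 ≈ -2524.3)
R(k) = 1/(242 + k)
1/(R(311) + P) = 1/(1/(242 + 311) - 17670/7) = 1/(1/553 - 17670/7) = 1/(-1395929/553) = -553/1395929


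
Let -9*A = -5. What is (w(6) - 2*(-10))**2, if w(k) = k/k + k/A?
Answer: 25281/25 ≈ 1011.2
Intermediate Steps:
A = 5/9 (A = -1/9*(-5) = 5/9 ≈ 0.55556)
w(k) = 1 + 9*k/5 (w(k) = k/k + k/(5/9) = 1 + k*(9/5) = 1 + 9*k/5)
(w(6) - 2*(-10))**2 = ((1 + (9/5)*6) - 2*(-10))**2 = ((1 + 54/5) + 20)**2 = (59/5 + 20)**2 = (159/5)**2 = 25281/25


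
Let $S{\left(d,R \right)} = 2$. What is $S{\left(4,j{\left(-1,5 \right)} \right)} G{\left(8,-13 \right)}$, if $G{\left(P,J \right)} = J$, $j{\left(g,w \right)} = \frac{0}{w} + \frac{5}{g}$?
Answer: $-26$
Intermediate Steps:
$j{\left(g,w \right)} = \frac{5}{g}$ ($j{\left(g,w \right)} = 0 + \frac{5}{g} = \frac{5}{g}$)
$S{\left(4,j{\left(-1,5 \right)} \right)} G{\left(8,-13 \right)} = 2 \left(-13\right) = -26$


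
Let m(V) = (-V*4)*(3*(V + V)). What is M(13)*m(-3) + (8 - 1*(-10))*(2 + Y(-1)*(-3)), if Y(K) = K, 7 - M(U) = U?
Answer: 1386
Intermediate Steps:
M(U) = 7 - U
m(V) = -24*V**2 (m(V) = (-4*V)*(3*(2*V)) = (-4*V)*(6*V) = -24*V**2)
M(13)*m(-3) + (8 - 1*(-10))*(2 + Y(-1)*(-3)) = (7 - 1*13)*(-24*(-3)**2) + (8 - 1*(-10))*(2 - 1*(-3)) = (7 - 13)*(-24*9) + (8 + 10)*(2 + 3) = -6*(-216) + 18*5 = 1296 + 90 = 1386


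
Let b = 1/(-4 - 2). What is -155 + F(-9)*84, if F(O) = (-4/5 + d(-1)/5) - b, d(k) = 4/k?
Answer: -1377/5 ≈ -275.40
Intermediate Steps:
b = -⅙ (b = 1/(-6) = -⅙ ≈ -0.16667)
F(O) = -43/30 (F(O) = (-4/5 + (4/(-1))/5) - 1*(-⅙) = (-4*⅕ + (4*(-1))*(⅕)) + ⅙ = (-⅘ - 4*⅕) + ⅙ = (-⅘ - ⅘) + ⅙ = -8/5 + ⅙ = -43/30)
-155 + F(-9)*84 = -155 - 43/30*84 = -155 - 602/5 = -1377/5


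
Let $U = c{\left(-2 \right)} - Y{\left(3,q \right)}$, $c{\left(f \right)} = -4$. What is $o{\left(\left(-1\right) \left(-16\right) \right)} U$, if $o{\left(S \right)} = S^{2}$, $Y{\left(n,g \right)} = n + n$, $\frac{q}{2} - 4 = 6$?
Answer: $-2560$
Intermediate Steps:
$q = 20$ ($q = 8 + 2 \cdot 6 = 8 + 12 = 20$)
$Y{\left(n,g \right)} = 2 n$
$U = -10$ ($U = -4 - 2 \cdot 3 = -4 - 6 = -10$)
$o{\left(\left(-1\right) \left(-16\right) \right)} U = \left(\left(-1\right) \left(-16\right)\right)^{2} \left(-10\right) = 16^{2} \left(-10\right) = 256 \left(-10\right) = -2560$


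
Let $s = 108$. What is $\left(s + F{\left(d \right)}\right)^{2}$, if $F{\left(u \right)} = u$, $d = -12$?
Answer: $9216$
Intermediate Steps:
$\left(s + F{\left(d \right)}\right)^{2} = \left(108 - 12\right)^{2} = 96^{2} = 9216$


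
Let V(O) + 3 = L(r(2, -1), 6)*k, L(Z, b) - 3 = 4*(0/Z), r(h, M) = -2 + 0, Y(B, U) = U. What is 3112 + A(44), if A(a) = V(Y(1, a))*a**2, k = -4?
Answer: -25928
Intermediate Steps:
r(h, M) = -2
L(Z, b) = 3 (L(Z, b) = 3 + 4*(0/Z) = 3 + 4*0 = 3 + 0 = 3)
V(O) = -15 (V(O) = -3 + 3*(-4) = -3 - 12 = -15)
A(a) = -15*a**2
3112 + A(44) = 3112 - 15*44**2 = 3112 - 15*1936 = 3112 - 29040 = -25928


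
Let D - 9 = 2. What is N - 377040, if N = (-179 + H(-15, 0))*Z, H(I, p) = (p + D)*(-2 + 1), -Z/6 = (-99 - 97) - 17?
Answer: -619860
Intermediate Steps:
D = 11 (D = 9 + 2 = 11)
Z = 1278 (Z = -6*((-99 - 97) - 17) = -6*(-196 - 17) = -6*(-213) = 1278)
H(I, p) = -11 - p (H(I, p) = (p + 11)*(-2 + 1) = (11 + p)*(-1) = -11 - p)
N = -242820 (N = (-179 + (-11 - 1*0))*1278 = (-179 + (-11 + 0))*1278 = (-179 - 11)*1278 = -190*1278 = -242820)
N - 377040 = -242820 - 377040 = -619860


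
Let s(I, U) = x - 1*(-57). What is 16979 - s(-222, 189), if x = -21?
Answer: 16943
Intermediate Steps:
s(I, U) = 36 (s(I, U) = -21 - 1*(-57) = -21 + 57 = 36)
16979 - s(-222, 189) = 16979 - 1*36 = 16979 - 36 = 16943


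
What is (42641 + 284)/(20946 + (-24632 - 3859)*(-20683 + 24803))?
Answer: -42925/117361974 ≈ -0.00036575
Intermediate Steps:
(42641 + 284)/(20946 + (-24632 - 3859)*(-20683 + 24803)) = 42925/(20946 - 28491*4120) = 42925/(20946 - 117382920) = 42925/(-117361974) = 42925*(-1/117361974) = -42925/117361974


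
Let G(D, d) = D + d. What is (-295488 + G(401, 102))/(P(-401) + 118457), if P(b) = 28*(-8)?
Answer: -294985/118233 ≈ -2.4949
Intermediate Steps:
P(b) = -224
(-295488 + G(401, 102))/(P(-401) + 118457) = (-295488 + (401 + 102))/(-224 + 118457) = (-295488 + 503)/118233 = -294985*1/118233 = -294985/118233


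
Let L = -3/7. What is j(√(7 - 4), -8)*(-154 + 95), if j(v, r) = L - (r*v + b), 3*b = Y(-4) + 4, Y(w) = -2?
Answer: 1357/21 - 472*√3 ≈ -752.91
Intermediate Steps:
b = ⅔ (b = (-2 + 4)/3 = (⅓)*2 = ⅔ ≈ 0.66667)
L = -3/7 (L = -3*⅐ = -3/7 ≈ -0.42857)
j(v, r) = -23/21 - r*v (j(v, r) = -3/7 - (r*v + ⅔) = -3/7 - (⅔ + r*v) = -3/7 + (-⅔ - r*v) = -23/21 - r*v)
j(√(7 - 4), -8)*(-154 + 95) = (-23/21 - 1*(-8)*√(7 - 4))*(-154 + 95) = (-23/21 - 1*(-8)*√3)*(-59) = (-23/21 + 8*√3)*(-59) = 1357/21 - 472*√3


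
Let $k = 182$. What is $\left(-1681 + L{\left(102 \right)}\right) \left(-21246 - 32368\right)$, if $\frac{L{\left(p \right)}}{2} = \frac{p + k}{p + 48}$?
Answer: $\frac{6744158674}{75} \approx 8.9922 \cdot 10^{7}$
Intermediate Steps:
$L{\left(p \right)} = \frac{2 \left(182 + p\right)}{48 + p}$ ($L{\left(p \right)} = 2 \frac{p + 182}{p + 48} = 2 \frac{182 + p}{48 + p} = \frac{2 \left(182 + p\right)}{48 + p}$)
$\left(-1681 + L{\left(102 \right)}\right) \left(-21246 - 32368\right) = \left(-1681 + \frac{2 \left(182 + 102\right)}{48 + 102}\right) \left(-21246 - 32368\right) = \left(-1681 + 2 \cdot \frac{1}{150} \cdot 284\right) \left(-53614\right) = \left(-1681 + \frac{284}{75}\right) \left(-53614\right) = \left(- \frac{125791}{75}\right) \left(-53614\right) = \frac{6744158674}{75}$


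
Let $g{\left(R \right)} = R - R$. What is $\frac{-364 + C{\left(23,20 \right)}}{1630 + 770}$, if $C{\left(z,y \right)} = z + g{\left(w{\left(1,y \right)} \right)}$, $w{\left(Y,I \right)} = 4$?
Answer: $- \frac{341}{2400} \approx -0.14208$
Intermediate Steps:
$g{\left(R \right)} = 0$
$C{\left(z,y \right)} = z$ ($C{\left(z,y \right)} = z + 0 = z$)
$\frac{-364 + C{\left(23,20 \right)}}{1630 + 770} = \frac{-364 + 23}{1630 + 770} = - \frac{341}{2400}$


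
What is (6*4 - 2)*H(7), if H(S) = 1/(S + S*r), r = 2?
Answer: 22/21 ≈ 1.0476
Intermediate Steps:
H(S) = 1/(3*S) (H(S) = 1/(S + S*2) = 1/(S + 2*S) = 1/(3*S))
(6*4 - 2)*H(7) = (6*4 - 2)*((1/3)/7) = (24 - 2)*((1/3)*(1/7)) = 22*(1/21) = 22/21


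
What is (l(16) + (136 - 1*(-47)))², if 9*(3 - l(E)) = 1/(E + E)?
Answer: 2869423489/82944 ≈ 34595.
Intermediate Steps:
l(E) = 3 - 1/(18*E) (l(E) = 3 - 1/(9*(E + E)) = 3 - 1/(2*E)/9 = 3 - 1/(18*E))
(l(16) + (136 - 1*(-47)))² = ((3 - 1/18/16) + (136 - 1*(-47)))² = ((3 - 1/18*1/16) + (136 + 47))² = ((3 - 1/288) + 183)² = (863/288 + 183)² = (53567/288)² = 2869423489/82944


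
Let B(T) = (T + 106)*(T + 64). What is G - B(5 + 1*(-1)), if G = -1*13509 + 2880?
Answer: -18109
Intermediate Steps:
G = -10629 (G = -13509 + 2880 = -10629)
B(T) = (64 + T)*(106 + T) (B(T) = (106 + T)*(64 + T) = (64 + T)*(106 + T))
G - B(5 + 1*(-1)) = -10629 - (6784 + (5 + 1*(-1))² + 170*(5 + 1*(-1))) = -10629 - (6784 + (5 - 1)² + 170*(5 - 1)) = -10629 - (6784 + 4² + 170*4) = -10629 - (6784 + 16 + 680) = -10629 - 1*7480 = -10629 - 7480 = -18109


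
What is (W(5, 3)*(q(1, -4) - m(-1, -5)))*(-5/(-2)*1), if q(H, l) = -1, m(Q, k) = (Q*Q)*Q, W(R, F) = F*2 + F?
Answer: 0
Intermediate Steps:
W(R, F) = 3*F (W(R, F) = 2*F + F = 3*F)
m(Q, k) = Q**3 (m(Q, k) = Q**2*Q = Q**3)
(W(5, 3)*(q(1, -4) - m(-1, -5)))*(-5/(-2)*1) = ((3*3)*(-1 - 1*(-1)**3))*(-5/(-2)*1) = (9*(-1 - 1*(-1)))*(-5*(-1/2)*1) = (9*(-1 + 1))*((5/2)*1) = (9*0)*(5/2) = 0*(5/2) = 0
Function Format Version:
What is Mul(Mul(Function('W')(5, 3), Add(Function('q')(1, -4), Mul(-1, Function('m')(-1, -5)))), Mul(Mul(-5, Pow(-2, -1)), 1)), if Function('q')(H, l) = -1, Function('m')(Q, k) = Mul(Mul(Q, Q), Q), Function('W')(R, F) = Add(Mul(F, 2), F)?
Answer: 0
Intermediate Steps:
Function('W')(R, F) = Mul(3, F) (Function('W')(R, F) = Add(Mul(2, F), F) = Mul(3, F))
Function('m')(Q, k) = Pow(Q, 3) (Function('m')(Q, k) = Mul(Pow(Q, 2), Q) = Pow(Q, 3))
Mul(Mul(Function('W')(5, 3), Add(Function('q')(1, -4), Mul(-1, Function('m')(-1, -5)))), Mul(Mul(-5, Pow(-2, -1)), 1)) = Mul(Mul(Mul(3, 3), Add(-1, Mul(-1, Pow(-1, 3)))), Mul(Mul(-5, Pow(-2, -1)), 1)) = Mul(Mul(9, Add(-1, Mul(-1, -1))), Mul(Mul(-5, Rational(-1, 2)), 1)) = Mul(Mul(9, Add(-1, 1)), Mul(Rational(5, 2), 1)) = Mul(Mul(9, 0), Rational(5, 2)) = Mul(0, Rational(5, 2)) = 0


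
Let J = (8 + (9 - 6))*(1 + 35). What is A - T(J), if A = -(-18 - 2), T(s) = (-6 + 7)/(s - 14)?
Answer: 7639/382 ≈ 19.997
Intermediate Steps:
J = 396 (J = (8 + 3)*36 = 11*36 = 396)
T(s) = 1/(-14 + s)
A = 20 (A = -1*(-20) = 20)
A - T(J) = 20 - 1/(-14 + 396) = 20 - 1/382 = 7639/382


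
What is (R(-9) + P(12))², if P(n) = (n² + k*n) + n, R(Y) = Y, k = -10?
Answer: 729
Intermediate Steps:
P(n) = n² - 9*n (P(n) = (n² - 10*n) + n = n² - 9*n)
(R(-9) + P(12))² = (-9 + 12*(-9 + 12))² = (-9 + 12*3)² = (-9 + 36)² = 27² = 729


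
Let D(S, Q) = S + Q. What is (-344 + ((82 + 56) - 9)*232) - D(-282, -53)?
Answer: 29919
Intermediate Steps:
D(S, Q) = Q + S
(-344 + ((82 + 56) - 9)*232) - D(-282, -53) = (-344 + ((82 + 56) - 9)*232) - (-53 - 282) = (-344 + (138 - 9)*232) - 1*(-335) = (-344 + 129*232) + 335 = (-344 + 29928) + 335 = 29584 + 335 = 29919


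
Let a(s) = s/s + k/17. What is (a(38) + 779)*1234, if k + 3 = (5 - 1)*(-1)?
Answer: 16354202/17 ≈ 9.6201e+5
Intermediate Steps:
k = -7 (k = -3 + (5 - 1)*(-1) = -3 + 4*(-1) = -3 - 4 = -7)
a(s) = 10/17 (a(s) = s/s - 7/17 = 1 - 7*1/17 = 1 - 7/17 = 10/17)
(a(38) + 779)*1234 = (10/17 + 779)*1234 = (13253/17)*1234 = 16354202/17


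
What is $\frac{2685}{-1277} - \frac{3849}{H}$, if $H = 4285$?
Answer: $- \frac{16420398}{5471945} \approx -3.0008$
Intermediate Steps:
$\frac{2685}{-1277} - \frac{3849}{H} = \frac{2685}{-1277} - \frac{3849}{4285} = 2685 \left(- \frac{1}{1277}\right) - \frac{3849}{4285} = - \frac{2685}{1277} - \frac{3849}{4285} = - \frac{16420398}{5471945}$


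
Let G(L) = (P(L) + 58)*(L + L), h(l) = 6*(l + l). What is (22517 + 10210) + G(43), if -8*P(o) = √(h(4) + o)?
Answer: 37715 - 43*√91/4 ≈ 37612.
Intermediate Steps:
h(l) = 12*l (h(l) = 6*(2*l) = 12*l)
P(o) = -√(48 + o)/8 (P(o) = -√(12*4 + o)/8 = -√(48 + o)/8)
G(L) = 2*L*(58 - √(48 + L)/8) (G(L) = (-√(48 + L)/8 + 58)*(L + L) = (58 - √(48 + L)/8)*(2*L) = 2*L*(58 - √(48 + L)/8))
(22517 + 10210) + G(43) = (22517 + 10210) + (¼)*43*(464 - √(48 + 43)) = 32727 + (¼)*43*(464 - √91) = 32727 + (4988 - 43*√91/4) = 37715 - 43*√91/4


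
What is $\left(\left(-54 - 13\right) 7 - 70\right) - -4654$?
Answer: $4115$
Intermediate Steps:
$\left(\left(-54 - 13\right) 7 - 70\right) - -4654 = \left(\left(-67\right) 7 - 70\right) + 4654 = \left(-469 - 70\right) + 4654 = -539 + 4654 = 4115$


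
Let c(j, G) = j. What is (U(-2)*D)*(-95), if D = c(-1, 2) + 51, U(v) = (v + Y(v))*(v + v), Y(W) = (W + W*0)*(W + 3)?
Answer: -76000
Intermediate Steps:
Y(W) = W*(3 + W) (Y(W) = (W + 0)*(3 + W) = W*(3 + W))
U(v) = 2*v*(v + v*(3 + v)) (U(v) = (v + v*(3 + v))*(v + v) = (v + v*(3 + v))*(2*v) = 2*v*(v + v*(3 + v)))
D = 50 (D = -1 + 51 = 50)
(U(-2)*D)*(-95) = ((2*(-2)**2*(4 - 2))*50)*(-95) = ((2*4*2)*50)*(-95) = (16*50)*(-95) = 800*(-95) = -76000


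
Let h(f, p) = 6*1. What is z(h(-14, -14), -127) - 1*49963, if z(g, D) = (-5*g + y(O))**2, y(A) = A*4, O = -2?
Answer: -48519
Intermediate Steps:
y(A) = 4*A
h(f, p) = 6
z(g, D) = (-8 - 5*g)**2 (z(g, D) = (-5*g + 4*(-2))**2 = (-5*g - 8)**2 = (-8 - 5*g)**2)
z(h(-14, -14), -127) - 1*49963 = (8 + 5*6)**2 - 1*49963 = (8 + 30)**2 - 49963 = 38**2 - 49963 = 1444 - 49963 = -48519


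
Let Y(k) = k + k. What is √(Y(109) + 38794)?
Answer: 2*√9753 ≈ 197.51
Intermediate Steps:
Y(k) = 2*k
√(Y(109) + 38794) = √(2*109 + 38794) = √(218 + 38794) = √39012 = 2*√9753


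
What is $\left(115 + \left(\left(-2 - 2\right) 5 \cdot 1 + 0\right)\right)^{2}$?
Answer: $9025$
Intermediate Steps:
$\left(115 + \left(\left(-2 - 2\right) 5 \cdot 1 + 0\right)\right)^{2} = \left(115 + \left(\left(-4\right) 5 \cdot 1 + 0\right)\right)^{2} = \left(115 + \left(\left(-20\right) 1 + 0\right)\right)^{2} = \left(115 + \left(-20 + 0\right)\right)^{2} = \left(115 - 20\right)^{2} = 95^{2} = 9025$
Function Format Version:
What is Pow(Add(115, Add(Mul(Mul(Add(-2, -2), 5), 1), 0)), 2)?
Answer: 9025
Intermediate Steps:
Pow(Add(115, Add(Mul(Mul(Add(-2, -2), 5), 1), 0)), 2) = Pow(Add(115, Add(Mul(Mul(-4, 5), 1), 0)), 2) = Pow(Add(115, Add(Mul(-20, 1), 0)), 2) = Pow(Add(115, Add(-20, 0)), 2) = Pow(Add(115, -20), 2) = Pow(95, 2) = 9025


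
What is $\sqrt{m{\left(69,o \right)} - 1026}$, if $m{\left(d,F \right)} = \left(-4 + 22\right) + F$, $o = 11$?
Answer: $i \sqrt{997} \approx 31.575 i$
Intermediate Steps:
$m{\left(d,F \right)} = 18 + F$
$\sqrt{m{\left(69,o \right)} - 1026} = \sqrt{\left(18 + 11\right) - 1026} = \sqrt{29 - 1026} = \sqrt{-997} = i \sqrt{997}$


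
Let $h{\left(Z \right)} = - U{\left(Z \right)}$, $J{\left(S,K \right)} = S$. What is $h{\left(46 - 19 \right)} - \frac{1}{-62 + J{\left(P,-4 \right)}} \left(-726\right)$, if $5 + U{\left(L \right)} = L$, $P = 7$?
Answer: $- \frac{176}{5} \approx -35.2$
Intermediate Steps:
$U{\left(L \right)} = -5 + L$
$h{\left(Z \right)} = 5 - Z$ ($h{\left(Z \right)} = - (-5 + Z) = 5 - Z$)
$h{\left(46 - 19 \right)} - \frac{1}{-62 + J{\left(P,-4 \right)}} \left(-726\right) = \left(5 - \left(46 - 19\right)\right) - \frac{1}{-62 + 7} \left(-726\right) = \left(5 - \left(46 - 19\right)\right) - \frac{1}{-55} \left(-726\right) = \left(5 - 27\right) - \left(- \frac{1}{55}\right) \left(-726\right) = \left(5 - 27\right) - \frac{66}{5} = -22 - \frac{66}{5} = - \frac{176}{5}$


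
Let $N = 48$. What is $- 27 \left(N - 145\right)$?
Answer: $2619$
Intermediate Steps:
$- 27 \left(N - 145\right) = - 27 \left(48 - 145\right) = \left(-27\right) \left(-97\right) = 2619$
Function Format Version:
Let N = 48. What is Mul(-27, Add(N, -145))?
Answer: 2619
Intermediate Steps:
Mul(-27, Add(N, -145)) = Mul(-27, Add(48, -145)) = Mul(-27, -97) = 2619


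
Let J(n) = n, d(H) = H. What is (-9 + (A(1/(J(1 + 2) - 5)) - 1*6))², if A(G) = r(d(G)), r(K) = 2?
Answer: 169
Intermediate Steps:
A(G) = 2
(-9 + (A(1/(J(1 + 2) - 5)) - 1*6))² = (-9 + (2 - 1*6))² = (-9 + (2 - 6))² = (-9 - 4)² = (-13)² = 169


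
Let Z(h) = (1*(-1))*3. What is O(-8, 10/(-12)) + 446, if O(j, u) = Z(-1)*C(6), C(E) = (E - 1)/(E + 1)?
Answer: 3107/7 ≈ 443.86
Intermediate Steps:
C(E) = (-1 + E)/(1 + E)
Z(h) = -3 (Z(h) = -1*3 = -3)
O(j, u) = -15/7 (O(j, u) = -3*(-1 + 6)/(1 + 6) = -3*5/7 = -15/7)
O(-8, 10/(-12)) + 446 = -15/7 + 446 = 3107/7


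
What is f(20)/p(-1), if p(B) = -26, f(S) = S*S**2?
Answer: -4000/13 ≈ -307.69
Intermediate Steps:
f(S) = S**3
f(20)/p(-1) = 20**3/(-26) = 8000*(-1/26) = -4000/13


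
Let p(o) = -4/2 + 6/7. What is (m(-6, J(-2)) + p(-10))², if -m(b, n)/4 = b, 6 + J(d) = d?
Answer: 25600/49 ≈ 522.45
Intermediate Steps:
p(o) = -8/7 (p(o) = -4*½ + 6*(⅐) = -2 + 6/7 = -8/7)
J(d) = -6 + d
m(b, n) = -4*b
(m(-6, J(-2)) + p(-10))² = (-4*(-6) - 8/7)² = (24 - 8/7)² = (160/7)² = 25600/49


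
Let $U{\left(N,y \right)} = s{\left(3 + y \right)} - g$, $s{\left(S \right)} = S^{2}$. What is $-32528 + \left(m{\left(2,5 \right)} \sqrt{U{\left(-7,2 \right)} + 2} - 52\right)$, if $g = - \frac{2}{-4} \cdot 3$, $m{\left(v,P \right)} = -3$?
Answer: $-32580 - \frac{3 \sqrt{102}}{2} \approx -32595.0$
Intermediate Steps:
$g = \frac{3}{2}$ ($g = \left(-2\right) \left(- \frac{1}{4}\right) 3 = \frac{1}{2} \cdot 3 = \frac{3}{2} \approx 1.5$)
$U{\left(N,y \right)} = - \frac{3}{2} + \left(3 + y\right)^{2}$ ($U{\left(N,y \right)} = \left(3 + y\right)^{2} - \frac{3}{2} = - \frac{3}{2} + \left(3 + y\right)^{2}$)
$-32528 + \left(m{\left(2,5 \right)} \sqrt{U{\left(-7,2 \right)} + 2} - 52\right) = -32528 - \left(52 + 3 \sqrt{\left(- \frac{3}{2} + \left(3 + 2\right)^{2}\right) + 2}\right) = -32528 - \left(52 + 3 \sqrt{\left(- \frac{3}{2} + 5^{2}\right) + 2}\right) = -32528 - \left(52 + 3 \sqrt{\left(- \frac{3}{2} + 25\right) + 2}\right) = -32528 - \left(52 + 3 \sqrt{\frac{47}{2} + 2}\right) = -32528 - \left(52 + 3 \sqrt{\frac{51}{2}}\right) = -32528 - \left(52 + 3 \frac{\sqrt{102}}{2}\right) = -32528 - \left(52 + \frac{3 \sqrt{102}}{2}\right) = -32580 - \frac{3 \sqrt{102}}{2}$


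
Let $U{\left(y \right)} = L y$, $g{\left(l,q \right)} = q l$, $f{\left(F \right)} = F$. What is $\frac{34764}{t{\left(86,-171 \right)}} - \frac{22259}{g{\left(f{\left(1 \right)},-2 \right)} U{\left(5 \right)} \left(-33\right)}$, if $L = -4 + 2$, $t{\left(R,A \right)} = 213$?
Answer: $\frac{9228469}{46860} \approx 196.94$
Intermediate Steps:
$L = -2$
$g{\left(l,q \right)} = l q$
$U{\left(y \right)} = - 2 y$
$\frac{34764}{t{\left(86,-171 \right)}} - \frac{22259}{g{\left(f{\left(1 \right)},-2 \right)} U{\left(5 \right)} \left(-33\right)} = \frac{34764}{213} - \frac{22259}{1 \left(-2\right) \left(\left(-2\right) 5\right) \left(-33\right)} = 34764 \cdot \frac{1}{213} - \frac{22259}{\left(-2\right) \left(-10\right) \left(-33\right)} = \frac{11588}{71} - \frac{22259}{20 \left(-33\right)} = \frac{11588}{71} - \frac{22259}{-660} = \frac{11588}{71} - - \frac{22259}{660} = \frac{11588}{71} + \frac{22259}{660} = \frac{9228469}{46860}$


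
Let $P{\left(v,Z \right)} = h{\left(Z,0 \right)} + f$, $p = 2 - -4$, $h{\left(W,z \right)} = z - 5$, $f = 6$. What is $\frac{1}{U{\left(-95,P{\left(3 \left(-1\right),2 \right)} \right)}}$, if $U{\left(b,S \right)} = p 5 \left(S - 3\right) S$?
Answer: $- \frac{1}{60} \approx -0.016667$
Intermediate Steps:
$h{\left(W,z \right)} = -5 + z$
$p = 6$ ($p = 2 + 4 = 6$)
$P{\left(v,Z \right)} = 1$ ($P{\left(v,Z \right)} = \left(-5 + 0\right) + 6 = -5 + 6 = 1$)
$U{\left(b,S \right)} = 30 S \left(-3 + S\right)$ ($U{\left(b,S \right)} = 6 \cdot 5 \left(S - 3\right) S = 30 \left(-3 + S\right) S = 30 S \left(-3 + S\right)$)
$\frac{1}{U{\left(-95,P{\left(3 \left(-1\right),2 \right)} \right)}} = \frac{1}{30 \cdot 1 \left(-3 + 1\right)} = \frac{1}{30 \cdot 1 \left(-2\right)} = \frac{1}{-60} = - \frac{1}{60}$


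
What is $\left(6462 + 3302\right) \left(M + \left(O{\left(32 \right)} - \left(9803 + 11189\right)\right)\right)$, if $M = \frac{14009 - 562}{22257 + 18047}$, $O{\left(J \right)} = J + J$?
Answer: $- \frac{2058907011265}{10076} \approx -2.0434 \cdot 10^{8}$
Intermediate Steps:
$O{\left(J \right)} = 2 J$
$M = \frac{13447}{40304} \approx 0.33364$
$\left(6462 + 3302\right) \left(M + \left(O{\left(32 \right)} - \left(9803 + 11189\right)\right)\right) = \left(6462 + 3302\right) \left(\frac{13447}{40304} + \left(2 \cdot 32 - \left(9803 + 11189\right)\right)\right) = 9764 \left(\frac{13447}{40304} + \left(64 - 20992\right)\right) = 9764 \left(\frac{13447}{40304} - 20928\right) = 9764 \left(- \frac{843468665}{40304}\right) = - \frac{2058907011265}{10076}$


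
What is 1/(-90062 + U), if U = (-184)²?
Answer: -1/56206 ≈ -1.7792e-5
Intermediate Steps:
U = 33856
1/(-90062 + U) = 1/(-90062 + 33856) = 1/(-56206) = -1/56206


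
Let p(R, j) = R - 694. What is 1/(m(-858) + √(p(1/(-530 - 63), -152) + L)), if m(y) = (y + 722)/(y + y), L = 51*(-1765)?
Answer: 4324749/4949823342733 - 184041*I*√31897729734/9899646685466 ≈ 8.7372e-7 - 0.0033203*I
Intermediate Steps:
p(R, j) = -694 + R
L = -90015
m(y) = (722 + y)/(2*y) (m(y) = (722 + y)/((2*y)) = (722 + y)*(1/(2*y)) = (722 + y)/(2*y))
1/(m(-858) + √(p(1/(-530 - 63), -152) + L)) = 1/((½)*(722 - 858)/(-858) + √((-694 + 1/(-530 - 63)) - 90015)) = 1/((½)*(-1/858)*(-136) + √((-694 + 1/(-593)) - 90015)) = 1/(34/429 + √((-694 - 1/593) - 90015)) = 1/(34/429 + √(-411543/593 - 90015)) = 1/(34/429 + √(-53790438/593)) = 1/(34/429 + I*√31897729734/593)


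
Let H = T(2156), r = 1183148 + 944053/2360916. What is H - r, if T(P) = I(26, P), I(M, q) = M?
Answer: -2793252603805/2360916 ≈ -1.1831e+6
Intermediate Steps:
r = 2793313987621/2360916 (r = 1183148 + 944053*(1/2360916) = 1183148 + 944053/2360916 = 2793313987621/2360916 ≈ 1.1831e+6)
T(P) = 26
H = 26
H - r = 26 - 1*2793313987621/2360916 = 26 - 2793313987621/2360916 = -2793252603805/2360916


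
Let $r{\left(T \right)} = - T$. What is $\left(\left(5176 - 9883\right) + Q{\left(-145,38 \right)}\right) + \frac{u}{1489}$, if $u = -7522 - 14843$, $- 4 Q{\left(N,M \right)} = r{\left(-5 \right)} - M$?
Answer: $- \frac{28075215}{5956} \approx -4713.8$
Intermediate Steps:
$Q{\left(N,M \right)} = - \frac{5}{4} + \frac{M}{4}$ ($Q{\left(N,M \right)} = - \frac{\left(-1\right) \left(-5\right) - M}{4} = - \frac{5 - M}{4} = - \frac{5}{4} + \frac{M}{4}$)
$u = -22365$ ($u = -7522 - 14843 = -22365$)
$\left(\left(5176 - 9883\right) + Q{\left(-145,38 \right)}\right) + \frac{u}{1489} = \left(\left(5176 - 9883\right) + \left(- \frac{5}{4} + \frac{1}{4} \cdot 38\right)\right) - \frac{22365}{1489} = \left(-4707 + \left(- \frac{5}{4} + \frac{19}{2}\right)\right) - \frac{22365}{1489} = \left(-4707 + \frac{33}{4}\right) - \frac{22365}{1489} = - \frac{18795}{4} - \frac{22365}{1489} = - \frac{28075215}{5956}$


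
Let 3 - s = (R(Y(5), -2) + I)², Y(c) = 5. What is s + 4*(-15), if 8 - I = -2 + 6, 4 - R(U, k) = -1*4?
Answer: -201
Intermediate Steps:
R(U, k) = 8 (R(U, k) = 4 - (-1)*4 = 4 - 1*(-4) = 4 + 4 = 8)
I = 4 (I = 8 - (-2 + 6) = 8 - 1*4 = 8 - 4 = 4)
s = -141 (s = 3 - (8 + 4)² = 3 - 1*12² = 3 - 1*144 = 3 - 144 = -141)
s + 4*(-15) = -141 + 4*(-15) = -141 - 60 = -201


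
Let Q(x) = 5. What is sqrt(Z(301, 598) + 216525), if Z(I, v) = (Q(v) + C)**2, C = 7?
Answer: sqrt(216669) ≈ 465.48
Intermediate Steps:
Z(I, v) = 144 (Z(I, v) = (5 + 7)**2 = 12**2 = 144)
sqrt(Z(301, 598) + 216525) = sqrt(144 + 216525) = sqrt(216669)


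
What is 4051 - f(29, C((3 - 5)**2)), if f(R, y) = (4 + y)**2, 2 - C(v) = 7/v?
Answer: 64527/16 ≈ 4032.9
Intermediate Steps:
C(v) = 2 - 7/v
4051 - f(29, C((3 - 5)**2)) = 4051 - (4 + (2 - 7/(3 - 5)**2))**2 = 4051 - (4 + (2 - 7/((-2)**2)))**2 = 4051 - (4 + (2 - 7/4))**2 = 4051 - (4 + 1/4)**2 = 4051 - (17/4)**2 = 4051 - 1*289/16 = 4051 - 289/16 = 64527/16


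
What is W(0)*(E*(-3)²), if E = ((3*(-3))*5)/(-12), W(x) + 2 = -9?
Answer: -1485/4 ≈ -371.25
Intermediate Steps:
W(x) = -11 (W(x) = -2 - 9 = -11)
E = 15/4 (E = -9*5*(-1/12) = -45*(-1/12) = 15/4 ≈ 3.7500)
W(0)*(E*(-3)²) = -165*(-3)²/4 = -165*9/4 = -11*135/4 = -1485/4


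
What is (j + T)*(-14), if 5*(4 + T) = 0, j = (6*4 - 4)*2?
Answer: -504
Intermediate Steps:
j = 40 (j = (24 - 4)*2 = 20*2 = 40)
T = -4 (T = -4 + (⅕)*0 = -4 + 0 = -4)
(j + T)*(-14) = (40 - 4)*(-14) = 36*(-14) = -504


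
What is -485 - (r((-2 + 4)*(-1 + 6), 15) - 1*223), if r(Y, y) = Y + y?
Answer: -287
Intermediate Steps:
-485 - (r((-2 + 4)*(-1 + 6), 15) - 1*223) = -485 - (((-2 + 4)*(-1 + 6) + 15) - 1*223) = -485 - ((2*5 + 15) - 223) = -485 - ((10 + 15) - 223) = -485 - (25 - 223) = -485 - 1*(-198) = -485 + 198 = -287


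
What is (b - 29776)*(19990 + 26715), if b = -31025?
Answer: -2839710705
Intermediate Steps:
(b - 29776)*(19990 + 26715) = (-31025 - 29776)*(19990 + 26715) = -60801*46705 = -2839710705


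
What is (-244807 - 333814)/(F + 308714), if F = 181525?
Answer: -578621/490239 ≈ -1.1803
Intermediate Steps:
(-244807 - 333814)/(F + 308714) = (-244807 - 333814)/(181525 + 308714) = -578621/490239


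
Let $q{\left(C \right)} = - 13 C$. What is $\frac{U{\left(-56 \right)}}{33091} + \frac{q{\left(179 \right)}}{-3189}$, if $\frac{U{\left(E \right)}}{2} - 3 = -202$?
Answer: $\frac{75733535}{105527199} \approx 0.71767$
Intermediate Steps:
$U{\left(E \right)} = -398$ ($U{\left(E \right)} = 6 + 2 \left(-202\right) = 6 - 404 = -398$)
$\frac{U{\left(-56 \right)}}{33091} + \frac{q{\left(179 \right)}}{-3189} = - \frac{398}{33091} + \frac{\left(-13\right) 179}{-3189} = \left(-398\right) \frac{1}{33091} - - \frac{2327}{3189} = - \frac{398}{33091} + \frac{2327}{3189} = \frac{75733535}{105527199}$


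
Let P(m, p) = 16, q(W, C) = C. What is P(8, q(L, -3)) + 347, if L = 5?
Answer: 363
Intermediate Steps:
P(8, q(L, -3)) + 347 = 16 + 347 = 363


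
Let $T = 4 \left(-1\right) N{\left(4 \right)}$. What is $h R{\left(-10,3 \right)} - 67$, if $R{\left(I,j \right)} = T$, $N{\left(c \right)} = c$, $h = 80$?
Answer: $-1347$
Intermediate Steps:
$T = -16$ ($T = 4 \left(-1\right) 4 = \left(-4\right) 4 = -16$)
$R{\left(I,j \right)} = -16$
$h R{\left(-10,3 \right)} - 67 = 80 \left(-16\right) - 67 = -1280 - 67 = -1347$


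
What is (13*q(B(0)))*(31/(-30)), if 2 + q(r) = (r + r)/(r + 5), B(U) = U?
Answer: 403/15 ≈ 26.867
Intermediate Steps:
q(r) = -2 + 2*r/(5 + r) (q(r) = -2 + (r + r)/(r + 5) = -2 + (2*r)/(5 + r) = -2 + 2*r/(5 + r))
(13*q(B(0)))*(31/(-30)) = (13*(-10/(5 + 0)))*(31/(-30)) = (13*(-10/5))*(31*(-1/30)) = (13*(-10*⅕))*(-31/30) = (13*(-2))*(-31/30) = -26*(-31/30) = 403/15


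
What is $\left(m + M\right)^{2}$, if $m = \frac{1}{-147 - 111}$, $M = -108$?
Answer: $\frac{776458225}{66564} \approx 11665.0$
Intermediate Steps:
$m = - \frac{1}{258}$ ($m = \frac{1}{-258} = - \frac{1}{258} \approx -0.003876$)
$\left(m + M\right)^{2} = \left(- \frac{1}{258} - 108\right)^{2} = \left(- \frac{27865}{258}\right)^{2} = \frac{776458225}{66564}$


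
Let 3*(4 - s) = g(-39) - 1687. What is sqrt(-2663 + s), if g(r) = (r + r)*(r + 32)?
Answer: 2*I*sqrt(5127)/3 ≈ 47.735*I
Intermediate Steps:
g(r) = 2*r*(32 + r) (g(r) = (2*r)*(32 + r) = 2*r*(32 + r))
s = 1153/3 (s = 4 - (2*(-39)*(32 - 39) - 1687)/3 = 4 - (2*(-39)*(-7) - 1687)/3 = 4 - (546 - 1687)/3 = 4 - 1/3*(-1141) = 4 + 1141/3 = 1153/3 ≈ 384.33)
sqrt(-2663 + s) = sqrt(-2663 + 1153/3) = sqrt(-6836/3) = 2*I*sqrt(5127)/3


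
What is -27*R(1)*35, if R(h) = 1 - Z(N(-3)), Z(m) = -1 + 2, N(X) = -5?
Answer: 0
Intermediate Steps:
Z(m) = 1
R(h) = 0 (R(h) = 1 - 1*1 = 1 - 1 = 0)
-27*R(1)*35 = -27*0*35 = 0*35 = 0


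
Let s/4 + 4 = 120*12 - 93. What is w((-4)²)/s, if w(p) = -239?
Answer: -239/5372 ≈ -0.044490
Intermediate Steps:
s = 5372 (s = -16 + 4*(120*12 - 93) = -16 + 4*(1440 - 93) = -16 + 4*1347 = -16 + 5388 = 5372)
w((-4)²)/s = -239/5372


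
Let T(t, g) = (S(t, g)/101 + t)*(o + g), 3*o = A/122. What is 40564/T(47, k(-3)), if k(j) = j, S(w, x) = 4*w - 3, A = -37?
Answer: -124957402/466485 ≈ -267.87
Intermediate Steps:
S(w, x) = -3 + 4*w
o = -37/366 (o = (-37/122)/3 = (-37*1/122)/3 = (⅓)*(-37/122) = -37/366 ≈ -0.10109)
T(t, g) = (-37/366 + g)*(-3/101 + 105*t/101) (T(t, g) = ((-3 + 4*t)/101 + t)*(-37/366 + g) = ((-3 + 4*t)*(1/101) + t)*(-37/366 + g) = ((-3/101 + 4*t/101) + t)*(-37/366 + g) = (-3/101 + 105*t/101)*(-37/366 + g) = (-37/366 + g)*(-3/101 + 105*t/101))
40564/T(47, k(-3)) = 40564/(37/12322 - 1295/12322*47 - 3/101*(-3) + (105/101)*(-3)*47) = 40564/(37/12322 - 60865/12322 + 9/101 - 14805/101) = 40564/(-932970/6161) = 40564*(-6161/932970) = -124957402/466485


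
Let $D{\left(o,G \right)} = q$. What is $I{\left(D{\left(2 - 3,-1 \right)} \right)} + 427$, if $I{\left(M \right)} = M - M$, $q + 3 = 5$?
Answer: $427$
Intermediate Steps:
$q = 2$ ($q = -3 + 5 = 2$)
$D{\left(o,G \right)} = 2$
$I{\left(M \right)} = 0$
$I{\left(D{\left(2 - 3,-1 \right)} \right)} + 427 = 0 + 427 = 427$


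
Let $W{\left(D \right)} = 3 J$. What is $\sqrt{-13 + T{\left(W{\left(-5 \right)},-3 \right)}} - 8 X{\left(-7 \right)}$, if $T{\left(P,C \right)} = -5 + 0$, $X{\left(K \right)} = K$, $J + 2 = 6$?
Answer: $56 + 3 i \sqrt{2} \approx 56.0 + 4.2426 i$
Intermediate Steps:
$J = 4$ ($J = -2 + 6 = 4$)
$W{\left(D \right)} = 12$ ($W{\left(D \right)} = 3 \cdot 4 = 12$)
$T{\left(P,C \right)} = -5$
$\sqrt{-13 + T{\left(W{\left(-5 \right)},-3 \right)}} - 8 X{\left(-7 \right)} = \sqrt{-13 - 5} - -56 = \sqrt{-18} + 56 = 3 i \sqrt{2} + 56 = 56 + 3 i \sqrt{2}$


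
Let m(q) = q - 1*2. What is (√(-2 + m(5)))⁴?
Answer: 1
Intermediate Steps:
m(q) = -2 + q (m(q) = q - 2 = -2 + q)
(√(-2 + m(5)))⁴ = (√(-2 + (-2 + 5)))⁴ = (√(-2 + 3))⁴ = (√1)⁴ = 1⁴ = 1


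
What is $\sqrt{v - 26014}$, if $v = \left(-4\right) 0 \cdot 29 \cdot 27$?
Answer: $i \sqrt{26014} \approx 161.29 i$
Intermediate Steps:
$v = 0$ ($v = 0 \cdot 29 \cdot 27 = 0 \cdot 27 = 0$)
$\sqrt{v - 26014} = \sqrt{0 - 26014} = \sqrt{-26014} = i \sqrt{26014}$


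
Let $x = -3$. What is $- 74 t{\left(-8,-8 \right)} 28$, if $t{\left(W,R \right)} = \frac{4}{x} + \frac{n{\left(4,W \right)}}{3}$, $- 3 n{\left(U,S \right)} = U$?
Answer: $\frac{33152}{9} \approx 3683.6$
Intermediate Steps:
$n{\left(U,S \right)} = - \frac{U}{3}$
$t{\left(W,R \right)} = - \frac{16}{9}$ ($t{\left(W,R \right)} = \frac{4}{-3} + \frac{\left(- \frac{1}{3}\right) 4}{3} = 4 \left(- \frac{1}{3}\right) - \frac{4}{9} = - \frac{4}{3} - \frac{4}{9} = - \frac{16}{9}$)
$- 74 t{\left(-8,-8 \right)} 28 = \left(-74\right) \left(- \frac{16}{9}\right) 28 = \frac{1184}{9} \cdot 28 = \frac{33152}{9}$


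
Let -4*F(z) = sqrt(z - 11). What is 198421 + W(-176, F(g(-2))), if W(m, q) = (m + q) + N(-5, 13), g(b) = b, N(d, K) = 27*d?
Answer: 198110 - I*sqrt(13)/4 ≈ 1.9811e+5 - 0.90139*I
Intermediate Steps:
F(z) = -sqrt(-11 + z)/4 (F(z) = -sqrt(z - 11)/4 = -sqrt(-11 + z)/4)
W(m, q) = -135 + m + q (W(m, q) = (m + q) + 27*(-5) = (m + q) - 135 = -135 + m + q)
198421 + W(-176, F(g(-2))) = 198421 + (-135 - 176 - sqrt(-11 - 2)/4) = 198421 + (-135 - 176 - I*sqrt(13)/4) = 198421 + (-311 - I*sqrt(13)/4) = 198110 - I*sqrt(13)/4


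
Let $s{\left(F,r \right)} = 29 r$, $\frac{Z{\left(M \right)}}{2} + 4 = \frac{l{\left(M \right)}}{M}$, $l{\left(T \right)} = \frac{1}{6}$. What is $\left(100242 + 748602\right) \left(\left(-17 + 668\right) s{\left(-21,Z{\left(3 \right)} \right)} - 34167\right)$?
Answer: $-155424468192$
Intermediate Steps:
$l{\left(T \right)} = \frac{1}{6}$
$Z{\left(M \right)} = -8 + \frac{1}{3 M}$ ($Z{\left(M \right)} = -8 + 2 \frac{1}{6 M} = -8 + \frac{1}{3 M}$)
$\left(100242 + 748602\right) \left(\left(-17 + 668\right) s{\left(-21,Z{\left(3 \right)} \right)} - 34167\right) = \left(100242 + 748602\right) \left(\left(-17 + 668\right) 29 \left(-8 + \frac{1}{3 \cdot 3}\right) - 34167\right) = 848844 \left(651 \cdot 29 \left(-8 + \frac{1}{3} \cdot \frac{1}{3}\right) - 34167\right) = 848844 \left(651 \cdot 29 \left(-8 + \frac{1}{9}\right) - 34167\right) = 848844 \left(651 \cdot 29 \left(- \frac{71}{9}\right) - 34167\right) = 848844 \left(651 \left(- \frac{2059}{9}\right) - 34167\right) = 848844 \left(- \frac{446803}{3} - 34167\right) = 848844 \left(- \frac{549304}{3}\right) = -155424468192$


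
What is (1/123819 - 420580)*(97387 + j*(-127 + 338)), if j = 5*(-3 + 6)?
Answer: -5236325340750488/123819 ≈ -4.2290e+10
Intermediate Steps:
j = 15 (j = 5*3 = 15)
(1/123819 - 420580)*(97387 + j*(-127 + 338)) = (1/123819 - 420580)*(97387 + 15*(-127 + 338)) = (1/123819 - 420580)*(97387 + 15*211) = -52075795019*(97387 + 3165)/123819 = -52075795019/123819*100552 = -5236325340750488/123819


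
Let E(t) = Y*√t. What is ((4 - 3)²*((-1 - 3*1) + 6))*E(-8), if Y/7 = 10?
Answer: 280*I*√2 ≈ 395.98*I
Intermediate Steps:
Y = 70 (Y = 7*10 = 70)
E(t) = 70*√t
((4 - 3)²*((-1 - 3*1) + 6))*E(-8) = ((4 - 3)²*((-1 - 3*1) + 6))*(70*√(-8)) = (1²*((-1 - 3) + 6))*(70*(2*I*√2)) = (1*(-4 + 6))*(140*I*√2) = (1*2)*(140*I*√2) = 2*(140*I*√2) = 280*I*√2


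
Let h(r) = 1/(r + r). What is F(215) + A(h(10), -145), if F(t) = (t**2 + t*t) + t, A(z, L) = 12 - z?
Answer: 1853539/20 ≈ 92677.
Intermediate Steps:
h(r) = 1/(2*r)
F(t) = t + 2*t**2 (F(t) = (t**2 + t**2) + t = 2*t**2 + t = t + 2*t**2)
F(215) + A(h(10), -145) = 215*(1 + 2*215) + (12 - 1/(2*10)) = 215*(1 + 430) + (12 - 1/(2*10)) = 215*431 + (12 - 1*1/20) = 92665 + (12 - 1/20) = 92665 + 239/20 = 1853539/20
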